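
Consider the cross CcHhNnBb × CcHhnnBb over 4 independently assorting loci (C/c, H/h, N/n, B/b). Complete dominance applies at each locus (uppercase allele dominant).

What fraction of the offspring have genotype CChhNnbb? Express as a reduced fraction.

P(CChhNnbb) = 1/128

CcHhNnBb gametes: CHNB×1, CHNb×1, CHnB×1, CHnb×1, ChNB×1, ChNb×1, ChnB×1, Chnb×1, cHNB×1, cHNb×1, cHnB×1, cHnb×1, chNB×1, chNb×1, chnB×1, chnb×1
CcHhnnBb gametes: CHnB×2, CHnb×2, ChnB×2, Chnb×2, cHnB×2, cHnb×2, chnB×2, chnb×2
CcHhNnBb×CcHhnnBb grid (16·16=256): CCHHNnBB=2 CCHHNnBb=4 CCHHNnbb=2 CCHHnnBB=2 CCHHnnBb=4 CCHHnnbb=2 CCHhNnBB=4 CCHhNnBb=8 CCHhNnbb=4 CCHhnnBB=4 CCHhnnBb=8 CCHhnnbb=4 CChhNnBB=2 CChhNnBb=4 CChhNnbb=2 CChhnnBB=2 CChhnnBb=4 CChhnnbb=2 CcHHNnBB=4 CcHHNnBb=8 CcHHNnbb=4 CcHHnnBB=4 CcHHnnBb=8 CcHHnnbb=4 CcHhNnBB=8 CcHhNnBb=16 CcHhNnbb=8 CcHhnnBB=8 CcHhnnBb=16 CcHhnnbb=8 CchhNnBB=4 CchhNnBb=8 CchhNnbb=4 CchhnnBB=4 CchhnnBb=8 Cchhnnbb=4 ccHHNnBB=2 ccHHNnBb=4 ccHHNnbb=2 ccHHnnBB=2 ccHHnnBb=4 ccHHnnbb=2 ccHhNnBB=4 ccHhNnBb=8 ccHhNnbb=4 ccHhnnBB=4 ccHhnnBb=8 ccHhnnbb=4 cchhNnBB=2 cchhNnBb=4 cchhNnbb=2 cchhnnBB=2 cchhnnBb=4 cchhnnbb=2
CChhNnbb hits 2/256; gcd=2; 2÷2/256÷2 = 1/128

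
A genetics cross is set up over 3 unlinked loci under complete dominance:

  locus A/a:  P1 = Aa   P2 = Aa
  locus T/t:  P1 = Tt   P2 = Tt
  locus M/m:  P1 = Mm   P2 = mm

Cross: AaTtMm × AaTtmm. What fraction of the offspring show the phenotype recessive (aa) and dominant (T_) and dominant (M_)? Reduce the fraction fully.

P(aa T_ M_) = 3/32

AaTtMm gametes: ATM×1, ATm×1, AtM×1, Atm×1, aTM×1, aTm×1, atM×1, atm×1
AaTtmm gametes: ATm×2, Atm×2, aTm×2, atm×2
AaTtMm×AaTtmm grid (8·8=64): AATTMm=2 AATTmm=2 AATtMm=4 AATtmm=4 AAttMm=2 AAttmm=2 AaTTMm=4 AaTTmm=4 AaTtMm=8 AaTtmm=8 AattMm=4 Aattmm=4 aaTTMm=2 aaTTmm=2 aaTtMm=4 aaTtmm=4 aattMm=2 aattmm=2
aa T_ M_ hits 6/64; gcd=2; 6÷2/64÷2 = 3/32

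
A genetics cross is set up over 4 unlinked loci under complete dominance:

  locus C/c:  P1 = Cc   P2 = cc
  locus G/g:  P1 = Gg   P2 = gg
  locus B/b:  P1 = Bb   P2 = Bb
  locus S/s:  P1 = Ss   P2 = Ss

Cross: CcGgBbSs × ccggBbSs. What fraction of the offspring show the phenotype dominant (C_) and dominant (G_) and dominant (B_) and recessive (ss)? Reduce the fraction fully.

CcGgBbSs gametes: CGBS×1, CGBs×1, CGbS×1, CGbs×1, CgBS×1, CgBs×1, CgbS×1, Cgbs×1, cGBS×1, cGBs×1, cGbS×1, cGbs×1, cgBS×1, cgBs×1, cgbS×1, cgbs×1
ccggBbSs gametes: cgBS×4, cgBs×4, cgbS×4, cgbs×4
CcGgBbSs×ccggBbSs grid (16·16=256): CcGgBBSS=4 CcGgBBSs=8 CcGgBBss=4 CcGgBbSS=8 CcGgBbSs=16 CcGgBbss=8 CcGgbbSS=4 CcGgbbSs=8 CcGgbbss=4 CcggBBSS=4 CcggBBSs=8 CcggBBss=4 CcggBbSS=8 CcggBbSs=16 CcggBbss=8 CcggbbSS=4 CcggbbSs=8 Ccggbbss=4 ccGgBBSS=4 ccGgBBSs=8 ccGgBBss=4 ccGgBbSS=8 ccGgBbSs=16 ccGgBbss=8 ccGgbbSS=4 ccGgbbSs=8 ccGgbbss=4 ccggBBSS=4 ccggBBSs=8 ccggBBss=4 ccggBbSS=8 ccggBbSs=16 ccggBbss=8 ccggbbSS=4 ccggbbSs=8 ccggbbss=4
C_ G_ B_ ss hits 12/256; gcd=4; 12÷4/256÷4 = 3/64

P(C_ G_ B_ ss) = 3/64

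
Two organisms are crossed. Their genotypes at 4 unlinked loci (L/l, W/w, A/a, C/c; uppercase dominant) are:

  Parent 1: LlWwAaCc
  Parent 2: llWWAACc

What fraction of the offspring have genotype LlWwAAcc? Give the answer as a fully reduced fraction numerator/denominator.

P(LlWwAAcc) = 1/32

LlWwAaCc gametes: LWAC×1, LWAc×1, LWaC×1, LWac×1, LwAC×1, LwAc×1, LwaC×1, Lwac×1, lWAC×1, lWAc×1, lWaC×1, lWac×1, lwAC×1, lwAc×1, lwaC×1, lwac×1
llWWAACc gametes: lWAC×8, lWAc×8
LlWwAaCc×llWWAACc grid (16·16=256): LlWWAACC=8 LlWWAACc=16 LlWWAAcc=8 LlWWAaCC=8 LlWWAaCc=16 LlWWAacc=8 LlWwAACC=8 LlWwAACc=16 LlWwAAcc=8 LlWwAaCC=8 LlWwAaCc=16 LlWwAacc=8 llWWAACC=8 llWWAACc=16 llWWAAcc=8 llWWAaCC=8 llWWAaCc=16 llWWAacc=8 llWwAACC=8 llWwAACc=16 llWwAAcc=8 llWwAaCC=8 llWwAaCc=16 llWwAacc=8
LlWwAAcc hits 8/256; gcd=8; 8÷8/256÷8 = 1/32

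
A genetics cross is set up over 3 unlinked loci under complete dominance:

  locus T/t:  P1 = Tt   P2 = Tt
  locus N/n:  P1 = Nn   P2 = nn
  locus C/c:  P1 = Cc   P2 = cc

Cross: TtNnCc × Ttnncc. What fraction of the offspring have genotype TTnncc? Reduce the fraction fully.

TtNnCc gametes: TNC×1, TNc×1, TnC×1, Tnc×1, tNC×1, tNc×1, tnC×1, tnc×1
Ttnncc gametes: Tnc×4, tnc×4
TtNnCc×Ttnncc grid (8·8=64): TTNnCc=4 TTNncc=4 TTnnCc=4 TTnncc=4 TtNnCc=8 TtNncc=8 TtnnCc=8 Ttnncc=8 ttNnCc=4 ttNncc=4 ttnnCc=4 ttnncc=4
TTnncc hits 4/64; gcd=4; 4÷4/64÷4 = 1/16

P(TTnncc) = 1/16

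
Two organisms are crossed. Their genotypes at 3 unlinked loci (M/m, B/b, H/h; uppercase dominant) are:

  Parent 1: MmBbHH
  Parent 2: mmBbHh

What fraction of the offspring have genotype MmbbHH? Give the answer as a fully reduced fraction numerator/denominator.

P(MmbbHH) = 1/16

MmBbHH gametes: MBH×2, MbH×2, mBH×2, mbH×2
mmBbHh gametes: mBH×2, mBh×2, mbH×2, mbh×2
MmBbHH×mmBbHh grid (8·8=64): MmBBHH=4 MmBBHh=4 MmBbHH=8 MmBbHh=8 MmbbHH=4 MmbbHh=4 mmBBHH=4 mmBBHh=4 mmBbHH=8 mmBbHh=8 mmbbHH=4 mmbbHh=4
MmbbHH hits 4/64; gcd=4; 4÷4/64÷4 = 1/16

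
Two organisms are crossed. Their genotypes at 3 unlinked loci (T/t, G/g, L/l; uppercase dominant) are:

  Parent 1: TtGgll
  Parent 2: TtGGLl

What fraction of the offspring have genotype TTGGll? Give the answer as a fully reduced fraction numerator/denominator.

TtGgll gametes: TGl×2, Tgl×2, tGl×2, tgl×2
TtGGLl gametes: TGL×2, TGl×2, tGL×2, tGl×2
TtGgll×TtGGLl grid (8·8=64): TTGGLl=4 TTGGll=4 TTGgLl=4 TTGgll=4 TtGGLl=8 TtGGll=8 TtGgLl=8 TtGgll=8 ttGGLl=4 ttGGll=4 ttGgLl=4 ttGgll=4
TTGGll hits 4/64; gcd=4; 4÷4/64÷4 = 1/16

P(TTGGll) = 1/16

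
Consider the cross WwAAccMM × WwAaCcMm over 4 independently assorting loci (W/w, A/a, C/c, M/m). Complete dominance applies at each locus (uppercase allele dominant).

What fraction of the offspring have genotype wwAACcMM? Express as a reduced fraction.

P(wwAACcMM) = 1/32

WwAAccMM gametes: WAcM×8, wAcM×8
WwAaCcMm gametes: WACM×1, WACm×1, WAcM×1, WAcm×1, WaCM×1, WaCm×1, WacM×1, Wacm×1, wACM×1, wACm×1, wAcM×1, wAcm×1, waCM×1, waCm×1, wacM×1, wacm×1
WwAAccMM×WwAaCcMm grid (16·16=256): WWAACcMM=8 WWAACcMm=8 WWAAccMM=8 WWAAccMm=8 WWAaCcMM=8 WWAaCcMm=8 WWAaccMM=8 WWAaccMm=8 WwAACcMM=16 WwAACcMm=16 WwAAccMM=16 WwAAccMm=16 WwAaCcMM=16 WwAaCcMm=16 WwAaccMM=16 WwAaccMm=16 wwAACcMM=8 wwAACcMm=8 wwAAccMM=8 wwAAccMm=8 wwAaCcMM=8 wwAaCcMm=8 wwAaccMM=8 wwAaccMm=8
wwAACcMM hits 8/256; gcd=8; 8÷8/256÷8 = 1/32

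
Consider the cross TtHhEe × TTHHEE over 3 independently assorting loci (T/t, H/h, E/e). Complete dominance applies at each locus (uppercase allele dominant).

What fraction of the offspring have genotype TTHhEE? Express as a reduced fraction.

P(TTHhEE) = 1/8

TtHhEe gametes: THE×1, THe×1, ThE×1, The×1, tHE×1, tHe×1, thE×1, the×1
TTHHEE gametes: THE×8
TtHhEe×TTHHEE grid (8·8=64): TTHHEE=8 TTHHEe=8 TTHhEE=8 TTHhEe=8 TtHHEE=8 TtHHEe=8 TtHhEE=8 TtHhEe=8
TTHhEE hits 8/64; gcd=8; 8÷8/64÷8 = 1/8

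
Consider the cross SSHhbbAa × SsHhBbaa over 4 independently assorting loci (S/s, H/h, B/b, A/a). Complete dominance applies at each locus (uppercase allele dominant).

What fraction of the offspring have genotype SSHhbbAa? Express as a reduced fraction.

P(SSHhbbAa) = 1/16

SSHhbbAa gametes: SHbA×4, SHba×4, ShbA×4, Shba×4
SsHhBbaa gametes: SHBa×2, SHba×2, ShBa×2, Shba×2, sHBa×2, sHba×2, shBa×2, shba×2
SSHhbbAa×SsHhBbaa grid (16·16=256): SSHHBbAa=8 SSHHBbaa=8 SSHHbbAa=8 SSHHbbaa=8 SSHhBbAa=16 SSHhBbaa=16 SSHhbbAa=16 SSHhbbaa=16 SShhBbAa=8 SShhBbaa=8 SShhbbAa=8 SShhbbaa=8 SsHHBbAa=8 SsHHBbaa=8 SsHHbbAa=8 SsHHbbaa=8 SsHhBbAa=16 SsHhBbaa=16 SsHhbbAa=16 SsHhbbaa=16 SshhBbAa=8 SshhBbaa=8 SshhbbAa=8 Sshhbbaa=8
SSHhbbAa hits 16/256; gcd=16; 16÷16/256÷16 = 1/16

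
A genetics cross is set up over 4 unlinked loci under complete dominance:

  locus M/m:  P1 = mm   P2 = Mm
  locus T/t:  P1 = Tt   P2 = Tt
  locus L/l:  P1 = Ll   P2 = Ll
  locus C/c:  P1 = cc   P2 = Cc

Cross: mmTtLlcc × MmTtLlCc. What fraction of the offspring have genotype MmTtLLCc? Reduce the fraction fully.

P(MmTtLLCc) = 1/32

mmTtLlcc gametes: mTLc×4, mTlc×4, mtLc×4, mtlc×4
MmTtLlCc gametes: MTLC×1, MTLc×1, MTlC×1, MTlc×1, MtLC×1, MtLc×1, MtlC×1, Mtlc×1, mTLC×1, mTLc×1, mTlC×1, mTlc×1, mtLC×1, mtLc×1, mtlC×1, mtlc×1
mmTtLlcc×MmTtLlCc grid (16·16=256): MmTTLLCc=4 MmTTLLcc=4 MmTTLlCc=8 MmTTLlcc=8 MmTTllCc=4 MmTTllcc=4 MmTtLLCc=8 MmTtLLcc=8 MmTtLlCc=16 MmTtLlcc=16 MmTtllCc=8 MmTtllcc=8 MmttLLCc=4 MmttLLcc=4 MmttLlCc=8 MmttLlcc=8 MmttllCc=4 Mmttllcc=4 mmTTLLCc=4 mmTTLLcc=4 mmTTLlCc=8 mmTTLlcc=8 mmTTllCc=4 mmTTllcc=4 mmTtLLCc=8 mmTtLLcc=8 mmTtLlCc=16 mmTtLlcc=16 mmTtllCc=8 mmTtllcc=8 mmttLLCc=4 mmttLLcc=4 mmttLlCc=8 mmttLlcc=8 mmttllCc=4 mmttllcc=4
MmTtLLCc hits 8/256; gcd=8; 8÷8/256÷8 = 1/32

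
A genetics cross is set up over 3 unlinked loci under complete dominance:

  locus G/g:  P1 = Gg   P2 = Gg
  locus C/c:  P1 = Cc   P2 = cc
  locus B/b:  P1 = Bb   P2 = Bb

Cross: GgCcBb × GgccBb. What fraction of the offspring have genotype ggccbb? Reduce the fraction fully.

P(ggccbb) = 1/32

GgCcBb gametes: GCB×1, GCb×1, GcB×1, Gcb×1, gCB×1, gCb×1, gcB×1, gcb×1
GgccBb gametes: GcB×2, Gcb×2, gcB×2, gcb×2
GgCcBb×GgccBb grid (8·8=64): GGCcBB=2 GGCcBb=4 GGCcbb=2 GGccBB=2 GGccBb=4 GGccbb=2 GgCcBB=4 GgCcBb=8 GgCcbb=4 GgccBB=4 GgccBb=8 Ggccbb=4 ggCcBB=2 ggCcBb=4 ggCcbb=2 ggccBB=2 ggccBb=4 ggccbb=2
ggccbb hits 2/64; gcd=2; 2÷2/64÷2 = 1/32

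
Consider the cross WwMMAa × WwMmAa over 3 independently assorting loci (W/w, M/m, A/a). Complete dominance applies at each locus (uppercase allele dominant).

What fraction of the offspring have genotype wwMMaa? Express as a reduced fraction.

WwMMAa gametes: WMA×2, WMa×2, wMA×2, wMa×2
WwMmAa gametes: WMA×1, WMa×1, WmA×1, Wma×1, wMA×1, wMa×1, wmA×1, wma×1
WwMMAa×WwMmAa grid (8·8=64): WWMMAA=2 WWMMAa=4 WWMMaa=2 WWMmAA=2 WWMmAa=4 WWMmaa=2 WwMMAA=4 WwMMAa=8 WwMMaa=4 WwMmAA=4 WwMmAa=8 WwMmaa=4 wwMMAA=2 wwMMAa=4 wwMMaa=2 wwMmAA=2 wwMmAa=4 wwMmaa=2
wwMMaa hits 2/64; gcd=2; 2÷2/64÷2 = 1/32

P(wwMMaa) = 1/32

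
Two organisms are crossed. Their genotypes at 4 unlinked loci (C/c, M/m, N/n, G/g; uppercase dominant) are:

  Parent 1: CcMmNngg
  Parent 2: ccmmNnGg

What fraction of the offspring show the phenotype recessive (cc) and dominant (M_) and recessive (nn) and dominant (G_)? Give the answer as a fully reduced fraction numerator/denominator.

P(cc M_ nn G_) = 1/32

CcMmNngg gametes: CMNg×2, CMng×2, CmNg×2, Cmng×2, cMNg×2, cMng×2, cmNg×2, cmng×2
ccmmNnGg gametes: cmNG×4, cmNg×4, cmnG×4, cmng×4
CcMmNngg×ccmmNnGg grid (16·16=256): CcMmNNGg=8 CcMmNNgg=8 CcMmNnGg=16 CcMmNngg=16 CcMmnnGg=8 CcMmnngg=8 CcmmNNGg=8 CcmmNNgg=8 CcmmNnGg=16 CcmmNngg=16 CcmmnnGg=8 Ccmmnngg=8 ccMmNNGg=8 ccMmNNgg=8 ccMmNnGg=16 ccMmNngg=16 ccMmnnGg=8 ccMmnngg=8 ccmmNNGg=8 ccmmNNgg=8 ccmmNnGg=16 ccmmNngg=16 ccmmnnGg=8 ccmmnngg=8
cc M_ nn G_ hits 8/256; gcd=8; 8÷8/256÷8 = 1/32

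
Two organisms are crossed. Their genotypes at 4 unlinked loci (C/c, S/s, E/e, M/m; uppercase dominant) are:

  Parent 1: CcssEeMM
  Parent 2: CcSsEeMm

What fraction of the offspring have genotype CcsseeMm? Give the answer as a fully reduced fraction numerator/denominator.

CcssEeMM gametes: CsEM×4, CseM×4, csEM×4, cseM×4
CcSsEeMm gametes: CSEM×1, CSEm×1, CSeM×1, CSem×1, CsEM×1, CsEm×1, CseM×1, Csem×1, cSEM×1, cSEm×1, cSeM×1, cSem×1, csEM×1, csEm×1, cseM×1, csem×1
CcssEeMM×CcSsEeMm grid (16·16=256): CCSsEEMM=4 CCSsEEMm=4 CCSsEeMM=8 CCSsEeMm=8 CCSseeMM=4 CCSseeMm=4 CCssEEMM=4 CCssEEMm=4 CCssEeMM=8 CCssEeMm=8 CCsseeMM=4 CCsseeMm=4 CcSsEEMM=8 CcSsEEMm=8 CcSsEeMM=16 CcSsEeMm=16 CcSseeMM=8 CcSseeMm=8 CcssEEMM=8 CcssEEMm=8 CcssEeMM=16 CcssEeMm=16 CcsseeMM=8 CcsseeMm=8 ccSsEEMM=4 ccSsEEMm=4 ccSsEeMM=8 ccSsEeMm=8 ccSseeMM=4 ccSseeMm=4 ccssEEMM=4 ccssEEMm=4 ccssEeMM=8 ccssEeMm=8 ccsseeMM=4 ccsseeMm=4
CcsseeMm hits 8/256; gcd=8; 8÷8/256÷8 = 1/32

P(CcsseeMm) = 1/32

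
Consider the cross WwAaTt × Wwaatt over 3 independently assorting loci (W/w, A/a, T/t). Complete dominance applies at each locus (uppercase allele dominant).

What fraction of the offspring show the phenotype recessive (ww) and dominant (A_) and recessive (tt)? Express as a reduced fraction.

WwAaTt gametes: WAT×1, WAt×1, WaT×1, Wat×1, wAT×1, wAt×1, waT×1, wat×1
Wwaatt gametes: Wat×4, wat×4
WwAaTt×Wwaatt grid (8·8=64): WWAaTt=4 WWAatt=4 WWaaTt=4 WWaatt=4 WwAaTt=8 WwAatt=8 WwaaTt=8 Wwaatt=8 wwAaTt=4 wwAatt=4 wwaaTt=4 wwaatt=4
ww A_ tt hits 4/64; gcd=4; 4÷4/64÷4 = 1/16

P(ww A_ tt) = 1/16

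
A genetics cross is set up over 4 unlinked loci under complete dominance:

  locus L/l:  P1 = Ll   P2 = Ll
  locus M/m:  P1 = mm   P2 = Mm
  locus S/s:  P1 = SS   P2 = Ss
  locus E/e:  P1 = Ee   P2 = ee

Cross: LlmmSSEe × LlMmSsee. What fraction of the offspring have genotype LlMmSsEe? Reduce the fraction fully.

P(LlMmSsEe) = 1/16

LlmmSSEe gametes: LmSE×4, LmSe×4, lmSE×4, lmSe×4
LlMmSsee gametes: LMSe×2, LMse×2, LmSe×2, Lmse×2, lMSe×2, lMse×2, lmSe×2, lmse×2
LlmmSSEe×LlMmSsee grid (16·16=256): LLMmSSEe=8 LLMmSSee=8 LLMmSsEe=8 LLMmSsee=8 LLmmSSEe=8 LLmmSSee=8 LLmmSsEe=8 LLmmSsee=8 LlMmSSEe=16 LlMmSSee=16 LlMmSsEe=16 LlMmSsee=16 LlmmSSEe=16 LlmmSSee=16 LlmmSsEe=16 LlmmSsee=16 llMmSSEe=8 llMmSSee=8 llMmSsEe=8 llMmSsee=8 llmmSSEe=8 llmmSSee=8 llmmSsEe=8 llmmSsee=8
LlMmSsEe hits 16/256; gcd=16; 16÷16/256÷16 = 1/16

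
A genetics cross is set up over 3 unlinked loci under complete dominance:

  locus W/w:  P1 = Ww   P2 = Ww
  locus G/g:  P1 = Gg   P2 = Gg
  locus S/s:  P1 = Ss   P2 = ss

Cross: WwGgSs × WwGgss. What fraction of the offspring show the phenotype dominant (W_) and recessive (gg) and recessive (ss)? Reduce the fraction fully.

P(W_ gg ss) = 3/32

WwGgSs gametes: WGS×1, WGs×1, WgS×1, Wgs×1, wGS×1, wGs×1, wgS×1, wgs×1
WwGgss gametes: WGs×2, Wgs×2, wGs×2, wgs×2
WwGgSs×WwGgss grid (8·8=64): WWGGSs=2 WWGGss=2 WWGgSs=4 WWGgss=4 WWggSs=2 WWggss=2 WwGGSs=4 WwGGss=4 WwGgSs=8 WwGgss=8 WwggSs=4 Wwggss=4 wwGGSs=2 wwGGss=2 wwGgSs=4 wwGgss=4 wwggSs=2 wwggss=2
W_ gg ss hits 6/64; gcd=2; 6÷2/64÷2 = 3/32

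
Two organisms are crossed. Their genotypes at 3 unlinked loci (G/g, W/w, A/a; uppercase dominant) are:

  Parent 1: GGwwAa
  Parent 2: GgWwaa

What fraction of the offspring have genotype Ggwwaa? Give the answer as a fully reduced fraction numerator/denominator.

P(Ggwwaa) = 1/8

GGwwAa gametes: GwA×4, Gwa×4
GgWwaa gametes: GWa×2, Gwa×2, gWa×2, gwa×2
GGwwAa×GgWwaa grid (8·8=64): GGWwAa=8 GGWwaa=8 GGwwAa=8 GGwwaa=8 GgWwAa=8 GgWwaa=8 GgwwAa=8 Ggwwaa=8
Ggwwaa hits 8/64; gcd=8; 8÷8/64÷8 = 1/8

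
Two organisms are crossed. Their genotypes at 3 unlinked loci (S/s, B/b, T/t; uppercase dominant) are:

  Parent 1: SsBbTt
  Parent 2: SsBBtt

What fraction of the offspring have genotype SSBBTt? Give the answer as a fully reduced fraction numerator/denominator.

SsBbTt gametes: SBT×1, SBt×1, SbT×1, Sbt×1, sBT×1, sBt×1, sbT×1, sbt×1
SsBBtt gametes: SBt×4, sBt×4
SsBbTt×SsBBtt grid (8·8=64): SSBBTt=4 SSBBtt=4 SSBbTt=4 SSBbtt=4 SsBBTt=8 SsBBtt=8 SsBbTt=8 SsBbtt=8 ssBBTt=4 ssBBtt=4 ssBbTt=4 ssBbtt=4
SSBBTt hits 4/64; gcd=4; 4÷4/64÷4 = 1/16

P(SSBBTt) = 1/16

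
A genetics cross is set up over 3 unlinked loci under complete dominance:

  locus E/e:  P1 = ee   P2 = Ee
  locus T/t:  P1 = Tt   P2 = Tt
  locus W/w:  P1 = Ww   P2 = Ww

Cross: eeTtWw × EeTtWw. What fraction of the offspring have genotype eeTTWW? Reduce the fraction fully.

P(eeTTWW) = 1/32

eeTtWw gametes: eTW×2, eTw×2, etW×2, etw×2
EeTtWw gametes: ETW×1, ETw×1, EtW×1, Etw×1, eTW×1, eTw×1, etW×1, etw×1
eeTtWw×EeTtWw grid (8·8=64): EeTTWW=2 EeTTWw=4 EeTTww=2 EeTtWW=4 EeTtWw=8 EeTtww=4 EettWW=2 EettWw=4 Eettww=2 eeTTWW=2 eeTTWw=4 eeTTww=2 eeTtWW=4 eeTtWw=8 eeTtww=4 eettWW=2 eettWw=4 eettww=2
eeTTWW hits 2/64; gcd=2; 2÷2/64÷2 = 1/32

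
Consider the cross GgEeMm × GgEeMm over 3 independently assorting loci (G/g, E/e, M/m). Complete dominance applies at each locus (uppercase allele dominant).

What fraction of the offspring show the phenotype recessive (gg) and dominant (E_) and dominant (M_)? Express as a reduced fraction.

P(gg E_ M_) = 9/64

GgEeMm gametes: GEM×1, GEm×1, GeM×1, Gem×1, gEM×1, gEm×1, geM×1, gem×1
GgEeMm gametes: GEM×1, GEm×1, GeM×1, Gem×1, gEM×1, gEm×1, geM×1, gem×1
GgEeMm×GgEeMm grid (8·8=64): GGEEMM=1 GGEEMm=2 GGEEmm=1 GGEeMM=2 GGEeMm=4 GGEemm=2 GGeeMM=1 GGeeMm=2 GGeemm=1 GgEEMM=2 GgEEMm=4 GgEEmm=2 GgEeMM=4 GgEeMm=8 GgEemm=4 GgeeMM=2 GgeeMm=4 Ggeemm=2 ggEEMM=1 ggEEMm=2 ggEEmm=1 ggEeMM=2 ggEeMm=4 ggEemm=2 ggeeMM=1 ggeeMm=2 ggeemm=1
gg E_ M_ hits 9/64; gcd=1; 9÷1/64÷1 = 9/64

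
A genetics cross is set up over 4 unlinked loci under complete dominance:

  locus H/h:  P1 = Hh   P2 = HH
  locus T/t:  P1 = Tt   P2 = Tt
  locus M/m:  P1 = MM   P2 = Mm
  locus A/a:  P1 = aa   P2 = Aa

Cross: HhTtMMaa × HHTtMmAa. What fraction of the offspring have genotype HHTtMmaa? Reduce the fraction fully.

HhTtMMaa gametes: HTMa×4, HtMa×4, hTMa×4, htMa×4
HHTtMmAa gametes: HTMA×2, HTMa×2, HTmA×2, HTma×2, HtMA×2, HtMa×2, HtmA×2, Htma×2
HhTtMMaa×HHTtMmAa grid (16·16=256): HHTTMMAa=8 HHTTMMaa=8 HHTTMmAa=8 HHTTMmaa=8 HHTtMMAa=16 HHTtMMaa=16 HHTtMmAa=16 HHTtMmaa=16 HHttMMAa=8 HHttMMaa=8 HHttMmAa=8 HHttMmaa=8 HhTTMMAa=8 HhTTMMaa=8 HhTTMmAa=8 HhTTMmaa=8 HhTtMMAa=16 HhTtMMaa=16 HhTtMmAa=16 HhTtMmaa=16 HhttMMAa=8 HhttMMaa=8 HhttMmAa=8 HhttMmaa=8
HHTtMmaa hits 16/256; gcd=16; 16÷16/256÷16 = 1/16

P(HHTtMmaa) = 1/16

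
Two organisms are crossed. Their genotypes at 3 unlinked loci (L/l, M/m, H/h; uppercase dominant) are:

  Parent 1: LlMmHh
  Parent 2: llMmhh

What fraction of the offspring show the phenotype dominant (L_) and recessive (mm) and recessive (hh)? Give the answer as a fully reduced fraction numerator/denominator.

P(L_ mm hh) = 1/16

LlMmHh gametes: LMH×1, LMh×1, LmH×1, Lmh×1, lMH×1, lMh×1, lmH×1, lmh×1
llMmhh gametes: lMh×4, lmh×4
LlMmHh×llMmhh grid (8·8=64): LlMMHh=4 LlMMhh=4 LlMmHh=8 LlMmhh=8 LlmmHh=4 Llmmhh=4 llMMHh=4 llMMhh=4 llMmHh=8 llMmhh=8 llmmHh=4 llmmhh=4
L_ mm hh hits 4/64; gcd=4; 4÷4/64÷4 = 1/16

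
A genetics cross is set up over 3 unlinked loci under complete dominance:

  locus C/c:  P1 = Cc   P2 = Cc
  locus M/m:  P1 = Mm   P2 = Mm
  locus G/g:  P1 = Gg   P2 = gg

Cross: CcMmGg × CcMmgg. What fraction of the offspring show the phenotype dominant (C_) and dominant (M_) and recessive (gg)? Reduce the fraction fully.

CcMmGg gametes: CMG×1, CMg×1, CmG×1, Cmg×1, cMG×1, cMg×1, cmG×1, cmg×1
CcMmgg gametes: CMg×2, Cmg×2, cMg×2, cmg×2
CcMmGg×CcMmgg grid (8·8=64): CCMMGg=2 CCMMgg=2 CCMmGg=4 CCMmgg=4 CCmmGg=2 CCmmgg=2 CcMMGg=4 CcMMgg=4 CcMmGg=8 CcMmgg=8 CcmmGg=4 Ccmmgg=4 ccMMGg=2 ccMMgg=2 ccMmGg=4 ccMmgg=4 ccmmGg=2 ccmmgg=2
C_ M_ gg hits 18/64; gcd=2; 18÷2/64÷2 = 9/32

P(C_ M_ gg) = 9/32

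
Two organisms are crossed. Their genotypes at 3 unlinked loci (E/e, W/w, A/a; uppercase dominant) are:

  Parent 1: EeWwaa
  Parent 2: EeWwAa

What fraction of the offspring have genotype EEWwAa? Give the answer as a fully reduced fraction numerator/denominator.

EeWwaa gametes: EWa×2, Ewa×2, eWa×2, ewa×2
EeWwAa gametes: EWA×1, EWa×1, EwA×1, Ewa×1, eWA×1, eWa×1, ewA×1, ewa×1
EeWwaa×EeWwAa grid (8·8=64): EEWWAa=2 EEWWaa=2 EEWwAa=4 EEWwaa=4 EEwwAa=2 EEwwaa=2 EeWWAa=4 EeWWaa=4 EeWwAa=8 EeWwaa=8 EewwAa=4 Eewwaa=4 eeWWAa=2 eeWWaa=2 eeWwAa=4 eeWwaa=4 eewwAa=2 eewwaa=2
EEWwAa hits 4/64; gcd=4; 4÷4/64÷4 = 1/16

P(EEWwAa) = 1/16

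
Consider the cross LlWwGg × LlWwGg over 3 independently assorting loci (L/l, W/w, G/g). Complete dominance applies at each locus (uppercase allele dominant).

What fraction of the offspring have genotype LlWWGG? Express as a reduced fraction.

LlWwGg gametes: LWG×1, LWg×1, LwG×1, Lwg×1, lWG×1, lWg×1, lwG×1, lwg×1
LlWwGg gametes: LWG×1, LWg×1, LwG×1, Lwg×1, lWG×1, lWg×1, lwG×1, lwg×1
LlWwGg×LlWwGg grid (8·8=64): LLWWGG=1 LLWWGg=2 LLWWgg=1 LLWwGG=2 LLWwGg=4 LLWwgg=2 LLwwGG=1 LLwwGg=2 LLwwgg=1 LlWWGG=2 LlWWGg=4 LlWWgg=2 LlWwGG=4 LlWwGg=8 LlWwgg=4 LlwwGG=2 LlwwGg=4 Llwwgg=2 llWWGG=1 llWWGg=2 llWWgg=1 llWwGG=2 llWwGg=4 llWwgg=2 llwwGG=1 llwwGg=2 llwwgg=1
LlWWGG hits 2/64; gcd=2; 2÷2/64÷2 = 1/32

P(LlWWGG) = 1/32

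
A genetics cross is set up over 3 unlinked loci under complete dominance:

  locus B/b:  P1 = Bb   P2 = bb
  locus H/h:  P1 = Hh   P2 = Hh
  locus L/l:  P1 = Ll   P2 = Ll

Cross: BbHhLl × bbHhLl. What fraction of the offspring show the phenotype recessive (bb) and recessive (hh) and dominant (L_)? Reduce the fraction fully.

BbHhLl gametes: BHL×1, BHl×1, BhL×1, Bhl×1, bHL×1, bHl×1, bhL×1, bhl×1
bbHhLl gametes: bHL×2, bHl×2, bhL×2, bhl×2
BbHhLl×bbHhLl grid (8·8=64): BbHHLL=2 BbHHLl=4 BbHHll=2 BbHhLL=4 BbHhLl=8 BbHhll=4 BbhhLL=2 BbhhLl=4 Bbhhll=2 bbHHLL=2 bbHHLl=4 bbHHll=2 bbHhLL=4 bbHhLl=8 bbHhll=4 bbhhLL=2 bbhhLl=4 bbhhll=2
bb hh L_ hits 6/64; gcd=2; 6÷2/64÷2 = 3/32

P(bb hh L_) = 3/32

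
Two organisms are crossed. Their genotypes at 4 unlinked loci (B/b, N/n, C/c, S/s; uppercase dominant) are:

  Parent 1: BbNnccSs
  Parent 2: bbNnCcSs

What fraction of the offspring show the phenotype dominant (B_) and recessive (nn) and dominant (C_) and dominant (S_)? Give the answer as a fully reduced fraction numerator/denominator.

BbNnccSs gametes: BNcS×2, BNcs×2, BncS×2, Bncs×2, bNcS×2, bNcs×2, bncS×2, bncs×2
bbNnCcSs gametes: bNCS×2, bNCs×2, bNcS×2, bNcs×2, bnCS×2, bnCs×2, bncS×2, bncs×2
BbNnccSs×bbNnCcSs grid (16·16=256): BbNNCcSS=4 BbNNCcSs=8 BbNNCcss=4 BbNNccSS=4 BbNNccSs=8 BbNNccss=4 BbNnCcSS=8 BbNnCcSs=16 BbNnCcss=8 BbNnccSS=8 BbNnccSs=16 BbNnccss=8 BbnnCcSS=4 BbnnCcSs=8 BbnnCcss=4 BbnnccSS=4 BbnnccSs=8 Bbnnccss=4 bbNNCcSS=4 bbNNCcSs=8 bbNNCcss=4 bbNNccSS=4 bbNNccSs=8 bbNNccss=4 bbNnCcSS=8 bbNnCcSs=16 bbNnCcss=8 bbNnccSS=8 bbNnccSs=16 bbNnccss=8 bbnnCcSS=4 bbnnCcSs=8 bbnnCcss=4 bbnnccSS=4 bbnnccSs=8 bbnnccss=4
B_ nn C_ S_ hits 12/256; gcd=4; 12÷4/256÷4 = 3/64

P(B_ nn C_ S_) = 3/64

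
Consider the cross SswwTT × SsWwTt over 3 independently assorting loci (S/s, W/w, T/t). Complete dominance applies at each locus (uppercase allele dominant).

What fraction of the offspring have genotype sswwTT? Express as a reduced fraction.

P(sswwTT) = 1/16

SswwTT gametes: SwT×4, swT×4
SsWwTt gametes: SWT×1, SWt×1, SwT×1, Swt×1, sWT×1, sWt×1, swT×1, swt×1
SswwTT×SsWwTt grid (8·8=64): SSWwTT=4 SSWwTt=4 SSwwTT=4 SSwwTt=4 SsWwTT=8 SsWwTt=8 SswwTT=8 SswwTt=8 ssWwTT=4 ssWwTt=4 sswwTT=4 sswwTt=4
sswwTT hits 4/64; gcd=4; 4÷4/64÷4 = 1/16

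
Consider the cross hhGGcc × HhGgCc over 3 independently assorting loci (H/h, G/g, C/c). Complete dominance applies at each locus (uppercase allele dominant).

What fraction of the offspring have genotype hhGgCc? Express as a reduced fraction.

P(hhGgCc) = 1/8

hhGGcc gametes: hGc×8
HhGgCc gametes: HGC×1, HGc×1, HgC×1, Hgc×1, hGC×1, hGc×1, hgC×1, hgc×1
hhGGcc×HhGgCc grid (8·8=64): HhGGCc=8 HhGGcc=8 HhGgCc=8 HhGgcc=8 hhGGCc=8 hhGGcc=8 hhGgCc=8 hhGgcc=8
hhGgCc hits 8/64; gcd=8; 8÷8/64÷8 = 1/8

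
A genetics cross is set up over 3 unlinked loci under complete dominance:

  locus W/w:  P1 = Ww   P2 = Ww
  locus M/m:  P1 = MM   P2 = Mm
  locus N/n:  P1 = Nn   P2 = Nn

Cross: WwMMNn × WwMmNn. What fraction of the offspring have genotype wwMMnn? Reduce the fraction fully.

WwMMNn gametes: WMN×2, WMn×2, wMN×2, wMn×2
WwMmNn gametes: WMN×1, WMn×1, WmN×1, Wmn×1, wMN×1, wMn×1, wmN×1, wmn×1
WwMMNn×WwMmNn grid (8·8=64): WWMMNN=2 WWMMNn=4 WWMMnn=2 WWMmNN=2 WWMmNn=4 WWMmnn=2 WwMMNN=4 WwMMNn=8 WwMMnn=4 WwMmNN=4 WwMmNn=8 WwMmnn=4 wwMMNN=2 wwMMNn=4 wwMMnn=2 wwMmNN=2 wwMmNn=4 wwMmnn=2
wwMMnn hits 2/64; gcd=2; 2÷2/64÷2 = 1/32

P(wwMMnn) = 1/32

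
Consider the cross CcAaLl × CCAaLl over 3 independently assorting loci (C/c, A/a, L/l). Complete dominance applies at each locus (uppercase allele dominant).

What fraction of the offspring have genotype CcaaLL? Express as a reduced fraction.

P(CcaaLL) = 1/32

CcAaLl gametes: CAL×1, CAl×1, CaL×1, Cal×1, cAL×1, cAl×1, caL×1, cal×1
CCAaLl gametes: CAL×2, CAl×2, CaL×2, Cal×2
CcAaLl×CCAaLl grid (8·8=64): CCAALL=2 CCAALl=4 CCAAll=2 CCAaLL=4 CCAaLl=8 CCAall=4 CCaaLL=2 CCaaLl=4 CCaall=2 CcAALL=2 CcAALl=4 CcAAll=2 CcAaLL=4 CcAaLl=8 CcAall=4 CcaaLL=2 CcaaLl=4 Ccaall=2
CcaaLL hits 2/64; gcd=2; 2÷2/64÷2 = 1/32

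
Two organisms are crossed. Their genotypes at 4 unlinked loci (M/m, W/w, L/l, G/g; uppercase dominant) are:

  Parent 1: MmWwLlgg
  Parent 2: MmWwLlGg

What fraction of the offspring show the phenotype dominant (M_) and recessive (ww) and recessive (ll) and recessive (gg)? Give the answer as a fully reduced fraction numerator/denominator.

P(M_ ww ll gg) = 3/128

MmWwLlgg gametes: MWLg×2, MWlg×2, MwLg×2, Mwlg×2, mWLg×2, mWlg×2, mwLg×2, mwlg×2
MmWwLlGg gametes: MWLG×1, MWLg×1, MWlG×1, MWlg×1, MwLG×1, MwLg×1, MwlG×1, Mwlg×1, mWLG×1, mWLg×1, mWlG×1, mWlg×1, mwLG×1, mwLg×1, mwlG×1, mwlg×1
MmWwLlgg×MmWwLlGg grid (16·16=256): MMWWLLGg=2 MMWWLLgg=2 MMWWLlGg=4 MMWWLlgg=4 MMWWllGg=2 MMWWllgg=2 MMWwLLGg=4 MMWwLLgg=4 MMWwLlGg=8 MMWwLlgg=8 MMWwllGg=4 MMWwllgg=4 MMwwLLGg=2 MMwwLLgg=2 MMwwLlGg=4 MMwwLlgg=4 MMwwllGg=2 MMwwllgg=2 MmWWLLGg=4 MmWWLLgg=4 MmWWLlGg=8 MmWWLlgg=8 MmWWllGg=4 MmWWllgg=4 MmWwLLGg=8 MmWwLLgg=8 MmWwLlGg=16 MmWwLlgg=16 MmWwllGg=8 MmWwllgg=8 MmwwLLGg=4 MmwwLLgg=4 MmwwLlGg=8 MmwwLlgg=8 MmwwllGg=4 Mmwwllgg=4 mmWWLLGg=2 mmWWLLgg=2 mmWWLlGg=4 mmWWLlgg=4 mmWWllGg=2 mmWWllgg=2 mmWwLLGg=4 mmWwLLgg=4 mmWwLlGg=8 mmWwLlgg=8 mmWwllGg=4 mmWwllgg=4 mmwwLLGg=2 mmwwLLgg=2 mmwwLlGg=4 mmwwLlgg=4 mmwwllGg=2 mmwwllgg=2
M_ ww ll gg hits 6/256; gcd=2; 6÷2/256÷2 = 3/128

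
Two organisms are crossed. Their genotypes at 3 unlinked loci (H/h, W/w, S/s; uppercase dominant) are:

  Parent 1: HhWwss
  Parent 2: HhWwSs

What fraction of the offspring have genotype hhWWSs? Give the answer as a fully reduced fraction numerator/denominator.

P(hhWWSs) = 1/32

HhWwss gametes: HWs×2, Hws×2, hWs×2, hws×2
HhWwSs gametes: HWS×1, HWs×1, HwS×1, Hws×1, hWS×1, hWs×1, hwS×1, hws×1
HhWwss×HhWwSs grid (8·8=64): HHWWSs=2 HHWWss=2 HHWwSs=4 HHWwss=4 HHwwSs=2 HHwwss=2 HhWWSs=4 HhWWss=4 HhWwSs=8 HhWwss=8 HhwwSs=4 Hhwwss=4 hhWWSs=2 hhWWss=2 hhWwSs=4 hhWwss=4 hhwwSs=2 hhwwss=2
hhWWSs hits 2/64; gcd=2; 2÷2/64÷2 = 1/32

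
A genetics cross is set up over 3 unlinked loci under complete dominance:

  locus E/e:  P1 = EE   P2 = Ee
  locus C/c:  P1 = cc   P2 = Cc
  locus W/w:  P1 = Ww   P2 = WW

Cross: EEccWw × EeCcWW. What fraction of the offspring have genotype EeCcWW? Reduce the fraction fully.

P(EeCcWW) = 1/8

EEccWw gametes: EcW×4, Ecw×4
EeCcWW gametes: ECW×2, EcW×2, eCW×2, ecW×2
EEccWw×EeCcWW grid (8·8=64): EECcWW=8 EECcWw=8 EEccWW=8 EEccWw=8 EeCcWW=8 EeCcWw=8 EeccWW=8 EeccWw=8
EeCcWW hits 8/64; gcd=8; 8÷8/64÷8 = 1/8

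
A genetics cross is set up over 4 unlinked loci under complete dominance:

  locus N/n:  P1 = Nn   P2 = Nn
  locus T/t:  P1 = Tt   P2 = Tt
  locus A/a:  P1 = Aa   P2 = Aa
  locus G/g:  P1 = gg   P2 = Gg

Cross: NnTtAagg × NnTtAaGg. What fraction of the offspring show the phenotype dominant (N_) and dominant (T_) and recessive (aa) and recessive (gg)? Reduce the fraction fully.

P(N_ T_ aa gg) = 9/128

NnTtAagg gametes: NTAg×2, NTag×2, NtAg×2, Ntag×2, nTAg×2, nTag×2, ntAg×2, ntag×2
NnTtAaGg gametes: NTAG×1, NTAg×1, NTaG×1, NTag×1, NtAG×1, NtAg×1, NtaG×1, Ntag×1, nTAG×1, nTAg×1, nTaG×1, nTag×1, ntAG×1, ntAg×1, ntaG×1, ntag×1
NnTtAagg×NnTtAaGg grid (16·16=256): NNTTAAGg=2 NNTTAAgg=2 NNTTAaGg=4 NNTTAagg=4 NNTTaaGg=2 NNTTaagg=2 NNTtAAGg=4 NNTtAAgg=4 NNTtAaGg=8 NNTtAagg=8 NNTtaaGg=4 NNTtaagg=4 NNttAAGg=2 NNttAAgg=2 NNttAaGg=4 NNttAagg=4 NNttaaGg=2 NNttaagg=2 NnTTAAGg=4 NnTTAAgg=4 NnTTAaGg=8 NnTTAagg=8 NnTTaaGg=4 NnTTaagg=4 NnTtAAGg=8 NnTtAAgg=8 NnTtAaGg=16 NnTtAagg=16 NnTtaaGg=8 NnTtaagg=8 NnttAAGg=4 NnttAAgg=4 NnttAaGg=8 NnttAagg=8 NnttaaGg=4 Nnttaagg=4 nnTTAAGg=2 nnTTAAgg=2 nnTTAaGg=4 nnTTAagg=4 nnTTaaGg=2 nnTTaagg=2 nnTtAAGg=4 nnTtAAgg=4 nnTtAaGg=8 nnTtAagg=8 nnTtaaGg=4 nnTtaagg=4 nnttAAGg=2 nnttAAgg=2 nnttAaGg=4 nnttAagg=4 nnttaaGg=2 nnttaagg=2
N_ T_ aa gg hits 18/256; gcd=2; 18÷2/256÷2 = 9/128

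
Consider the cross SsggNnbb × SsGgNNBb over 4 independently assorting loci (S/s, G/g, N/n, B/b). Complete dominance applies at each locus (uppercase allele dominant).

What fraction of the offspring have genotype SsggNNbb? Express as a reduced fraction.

P(SsggNNbb) = 1/16

SsggNnbb gametes: SgNb×4, Sgnb×4, sgNb×4, sgnb×4
SsGgNNBb gametes: SGNB×2, SGNb×2, SgNB×2, SgNb×2, sGNB×2, sGNb×2, sgNB×2, sgNb×2
SsggNnbb×SsGgNNBb grid (16·16=256): SSGgNNBb=8 SSGgNNbb=8 SSGgNnBb=8 SSGgNnbb=8 SSggNNBb=8 SSggNNbb=8 SSggNnBb=8 SSggNnbb=8 SsGgNNBb=16 SsGgNNbb=16 SsGgNnBb=16 SsGgNnbb=16 SsggNNBb=16 SsggNNbb=16 SsggNnBb=16 SsggNnbb=16 ssGgNNBb=8 ssGgNNbb=8 ssGgNnBb=8 ssGgNnbb=8 ssggNNBb=8 ssggNNbb=8 ssggNnBb=8 ssggNnbb=8
SsggNNbb hits 16/256; gcd=16; 16÷16/256÷16 = 1/16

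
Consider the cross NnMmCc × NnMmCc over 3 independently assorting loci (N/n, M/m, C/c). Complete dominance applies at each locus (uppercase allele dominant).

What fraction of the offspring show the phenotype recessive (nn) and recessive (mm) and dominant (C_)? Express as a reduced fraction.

P(nn mm C_) = 3/64

NnMmCc gametes: NMC×1, NMc×1, NmC×1, Nmc×1, nMC×1, nMc×1, nmC×1, nmc×1
NnMmCc gametes: NMC×1, NMc×1, NmC×1, Nmc×1, nMC×1, nMc×1, nmC×1, nmc×1
NnMmCc×NnMmCc grid (8·8=64): NNMMCC=1 NNMMCc=2 NNMMcc=1 NNMmCC=2 NNMmCc=4 NNMmcc=2 NNmmCC=1 NNmmCc=2 NNmmcc=1 NnMMCC=2 NnMMCc=4 NnMMcc=2 NnMmCC=4 NnMmCc=8 NnMmcc=4 NnmmCC=2 NnmmCc=4 Nnmmcc=2 nnMMCC=1 nnMMCc=2 nnMMcc=1 nnMmCC=2 nnMmCc=4 nnMmcc=2 nnmmCC=1 nnmmCc=2 nnmmcc=1
nn mm C_ hits 3/64; gcd=1; 3÷1/64÷1 = 3/64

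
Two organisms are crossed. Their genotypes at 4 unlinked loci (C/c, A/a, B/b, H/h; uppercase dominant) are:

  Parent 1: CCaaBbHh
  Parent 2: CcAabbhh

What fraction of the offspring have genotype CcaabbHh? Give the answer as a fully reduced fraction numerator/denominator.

CCaaBbHh gametes: CaBH×4, CaBh×4, CabH×4, Cabh×4
CcAabbhh gametes: CAbh×4, Cabh×4, cAbh×4, cabh×4
CCaaBbHh×CcAabbhh grid (16·16=256): CCAaBbHh=16 CCAaBbhh=16 CCAabbHh=16 CCAabbhh=16 CCaaBbHh=16 CCaaBbhh=16 CCaabbHh=16 CCaabbhh=16 CcAaBbHh=16 CcAaBbhh=16 CcAabbHh=16 CcAabbhh=16 CcaaBbHh=16 CcaaBbhh=16 CcaabbHh=16 Ccaabbhh=16
CcaabbHh hits 16/256; gcd=16; 16÷16/256÷16 = 1/16

P(CcaabbHh) = 1/16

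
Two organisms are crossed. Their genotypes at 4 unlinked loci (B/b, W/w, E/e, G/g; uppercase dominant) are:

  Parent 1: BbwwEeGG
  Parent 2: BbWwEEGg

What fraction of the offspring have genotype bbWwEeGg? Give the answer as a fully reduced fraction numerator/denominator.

P(bbWwEeGg) = 1/32

BbwwEeGG gametes: BwEG×4, BweG×4, bwEG×4, bweG×4
BbWwEEGg gametes: BWEG×2, BWEg×2, BwEG×2, BwEg×2, bWEG×2, bWEg×2, bwEG×2, bwEg×2
BbwwEeGG×BbWwEEGg grid (16·16=256): BBWwEEGG=8 BBWwEEGg=8 BBWwEeGG=8 BBWwEeGg=8 BBwwEEGG=8 BBwwEEGg=8 BBwwEeGG=8 BBwwEeGg=8 BbWwEEGG=16 BbWwEEGg=16 BbWwEeGG=16 BbWwEeGg=16 BbwwEEGG=16 BbwwEEGg=16 BbwwEeGG=16 BbwwEeGg=16 bbWwEEGG=8 bbWwEEGg=8 bbWwEeGG=8 bbWwEeGg=8 bbwwEEGG=8 bbwwEEGg=8 bbwwEeGG=8 bbwwEeGg=8
bbWwEeGg hits 8/256; gcd=8; 8÷8/256÷8 = 1/32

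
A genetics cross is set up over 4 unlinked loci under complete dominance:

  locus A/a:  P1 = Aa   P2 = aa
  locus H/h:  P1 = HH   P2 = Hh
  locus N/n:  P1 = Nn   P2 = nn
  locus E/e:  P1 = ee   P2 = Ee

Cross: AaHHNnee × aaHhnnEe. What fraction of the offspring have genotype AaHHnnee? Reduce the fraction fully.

P(AaHHnnee) = 1/16

AaHHNnee gametes: AHNe×4, AHne×4, aHNe×4, aHne×4
aaHhnnEe gametes: aHnE×4, aHne×4, ahnE×4, ahne×4
AaHHNnee×aaHhnnEe grid (16·16=256): AaHHNnEe=16 AaHHNnee=16 AaHHnnEe=16 AaHHnnee=16 AaHhNnEe=16 AaHhNnee=16 AaHhnnEe=16 AaHhnnee=16 aaHHNnEe=16 aaHHNnee=16 aaHHnnEe=16 aaHHnnee=16 aaHhNnEe=16 aaHhNnee=16 aaHhnnEe=16 aaHhnnee=16
AaHHnnee hits 16/256; gcd=16; 16÷16/256÷16 = 1/16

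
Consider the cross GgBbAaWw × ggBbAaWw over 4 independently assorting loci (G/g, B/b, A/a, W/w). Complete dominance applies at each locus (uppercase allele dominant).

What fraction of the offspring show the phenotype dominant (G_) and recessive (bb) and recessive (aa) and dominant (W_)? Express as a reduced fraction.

P(G_ bb aa W_) = 3/128

GgBbAaWw gametes: GBAW×1, GBAw×1, GBaW×1, GBaw×1, GbAW×1, GbAw×1, GbaW×1, Gbaw×1, gBAW×1, gBAw×1, gBaW×1, gBaw×1, gbAW×1, gbAw×1, gbaW×1, gbaw×1
ggBbAaWw gametes: gBAW×2, gBAw×2, gBaW×2, gBaw×2, gbAW×2, gbAw×2, gbaW×2, gbaw×2
GgBbAaWw×ggBbAaWw grid (16·16=256): GgBBAAWW=2 GgBBAAWw=4 GgBBAAww=2 GgBBAaWW=4 GgBBAaWw=8 GgBBAaww=4 GgBBaaWW=2 GgBBaaWw=4 GgBBaaww=2 GgBbAAWW=4 GgBbAAWw=8 GgBbAAww=4 GgBbAaWW=8 GgBbAaWw=16 GgBbAaww=8 GgBbaaWW=4 GgBbaaWw=8 GgBbaaww=4 GgbbAAWW=2 GgbbAAWw=4 GgbbAAww=2 GgbbAaWW=4 GgbbAaWw=8 GgbbAaww=4 GgbbaaWW=2 GgbbaaWw=4 Ggbbaaww=2 ggBBAAWW=2 ggBBAAWw=4 ggBBAAww=2 ggBBAaWW=4 ggBBAaWw=8 ggBBAaww=4 ggBBaaWW=2 ggBBaaWw=4 ggBBaaww=2 ggBbAAWW=4 ggBbAAWw=8 ggBbAAww=4 ggBbAaWW=8 ggBbAaWw=16 ggBbAaww=8 ggBbaaWW=4 ggBbaaWw=8 ggBbaaww=4 ggbbAAWW=2 ggbbAAWw=4 ggbbAAww=2 ggbbAaWW=4 ggbbAaWw=8 ggbbAaww=4 ggbbaaWW=2 ggbbaaWw=4 ggbbaaww=2
G_ bb aa W_ hits 6/256; gcd=2; 6÷2/256÷2 = 3/128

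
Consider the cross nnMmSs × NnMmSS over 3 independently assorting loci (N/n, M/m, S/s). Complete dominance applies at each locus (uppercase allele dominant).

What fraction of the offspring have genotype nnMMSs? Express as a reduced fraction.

nnMmSs gametes: nMS×2, nMs×2, nmS×2, nms×2
NnMmSS gametes: NMS×2, NmS×2, nMS×2, nmS×2
nnMmSs×NnMmSS grid (8·8=64): NnMMSS=4 NnMMSs=4 NnMmSS=8 NnMmSs=8 NnmmSS=4 NnmmSs=4 nnMMSS=4 nnMMSs=4 nnMmSS=8 nnMmSs=8 nnmmSS=4 nnmmSs=4
nnMMSs hits 4/64; gcd=4; 4÷4/64÷4 = 1/16

P(nnMMSs) = 1/16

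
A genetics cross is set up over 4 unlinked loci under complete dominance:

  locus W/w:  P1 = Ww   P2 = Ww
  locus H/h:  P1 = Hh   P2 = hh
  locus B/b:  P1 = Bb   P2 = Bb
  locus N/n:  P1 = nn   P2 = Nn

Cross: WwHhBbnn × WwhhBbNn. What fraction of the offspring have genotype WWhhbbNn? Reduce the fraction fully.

P(WWhhbbNn) = 1/64

WwHhBbnn gametes: WHBn×2, WHbn×2, WhBn×2, Whbn×2, wHBn×2, wHbn×2, whBn×2, whbn×2
WwhhBbNn gametes: WhBN×2, WhBn×2, WhbN×2, Whbn×2, whBN×2, whBn×2, whbN×2, whbn×2
WwHhBbnn×WwhhBbNn grid (16·16=256): WWHhBBNn=4 WWHhBBnn=4 WWHhBbNn=8 WWHhBbnn=8 WWHhbbNn=4 WWHhbbnn=4 WWhhBBNn=4 WWhhBBnn=4 WWhhBbNn=8 WWhhBbnn=8 WWhhbbNn=4 WWhhbbnn=4 WwHhBBNn=8 WwHhBBnn=8 WwHhBbNn=16 WwHhBbnn=16 WwHhbbNn=8 WwHhbbnn=8 WwhhBBNn=8 WwhhBBnn=8 WwhhBbNn=16 WwhhBbnn=16 WwhhbbNn=8 Wwhhbbnn=8 wwHhBBNn=4 wwHhBBnn=4 wwHhBbNn=8 wwHhBbnn=8 wwHhbbNn=4 wwHhbbnn=4 wwhhBBNn=4 wwhhBBnn=4 wwhhBbNn=8 wwhhBbnn=8 wwhhbbNn=4 wwhhbbnn=4
WWhhbbNn hits 4/256; gcd=4; 4÷4/256÷4 = 1/64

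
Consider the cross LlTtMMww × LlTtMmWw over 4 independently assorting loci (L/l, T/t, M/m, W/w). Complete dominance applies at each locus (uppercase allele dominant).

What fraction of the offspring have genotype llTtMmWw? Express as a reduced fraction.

LlTtMMww gametes: LTMw×4, LtMw×4, lTMw×4, ltMw×4
LlTtMmWw gametes: LTMW×1, LTMw×1, LTmW×1, LTmw×1, LtMW×1, LtMw×1, LtmW×1, Ltmw×1, lTMW×1, lTMw×1, lTmW×1, lTmw×1, ltMW×1, ltMw×1, ltmW×1, ltmw×1
LlTtMMww×LlTtMmWw grid (16·16=256): LLTTMMWw=4 LLTTMMww=4 LLTTMmWw=4 LLTTMmww=4 LLTtMMWw=8 LLTtMMww=8 LLTtMmWw=8 LLTtMmww=8 LLttMMWw=4 LLttMMww=4 LLttMmWw=4 LLttMmww=4 LlTTMMWw=8 LlTTMMww=8 LlTTMmWw=8 LlTTMmww=8 LlTtMMWw=16 LlTtMMww=16 LlTtMmWw=16 LlTtMmww=16 LlttMMWw=8 LlttMMww=8 LlttMmWw=8 LlttMmww=8 llTTMMWw=4 llTTMMww=4 llTTMmWw=4 llTTMmww=4 llTtMMWw=8 llTtMMww=8 llTtMmWw=8 llTtMmww=8 llttMMWw=4 llttMMww=4 llttMmWw=4 llttMmww=4
llTtMmWw hits 8/256; gcd=8; 8÷8/256÷8 = 1/32

P(llTtMmWw) = 1/32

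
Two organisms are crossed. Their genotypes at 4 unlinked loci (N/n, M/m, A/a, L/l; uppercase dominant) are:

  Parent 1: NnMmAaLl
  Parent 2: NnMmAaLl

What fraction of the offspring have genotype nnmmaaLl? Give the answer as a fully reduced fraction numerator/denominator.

P(nnmmaaLl) = 1/128

NnMmAaLl gametes: NMAL×1, NMAl×1, NMaL×1, NMal×1, NmAL×1, NmAl×1, NmaL×1, Nmal×1, nMAL×1, nMAl×1, nMaL×1, nMal×1, nmAL×1, nmAl×1, nmaL×1, nmal×1
NnMmAaLl gametes: NMAL×1, NMAl×1, NMaL×1, NMal×1, NmAL×1, NmAl×1, NmaL×1, Nmal×1, nMAL×1, nMAl×1, nMaL×1, nMal×1, nmAL×1, nmAl×1, nmaL×1, nmal×1
NnMmAaLl×NnMmAaLl grid (16·16=256): NNMMAALL=1 NNMMAALl=2 NNMMAAll=1 NNMMAaLL=2 NNMMAaLl=4 NNMMAall=2 NNMMaaLL=1 NNMMaaLl=2 NNMMaall=1 NNMmAALL=2 NNMmAALl=4 NNMmAAll=2 NNMmAaLL=4 NNMmAaLl=8 NNMmAall=4 NNMmaaLL=2 NNMmaaLl=4 NNMmaall=2 NNmmAALL=1 NNmmAALl=2 NNmmAAll=1 NNmmAaLL=2 NNmmAaLl=4 NNmmAall=2 NNmmaaLL=1 NNmmaaLl=2 NNmmaall=1 NnMMAALL=2 NnMMAALl=4 NnMMAAll=2 NnMMAaLL=4 NnMMAaLl=8 NnMMAall=4 NnMMaaLL=2 NnMMaaLl=4 NnMMaall=2 NnMmAALL=4 NnMmAALl=8 NnMmAAll=4 NnMmAaLL=8 NnMmAaLl=16 NnMmAall=8 NnMmaaLL=4 NnMmaaLl=8 NnMmaall=4 NnmmAALL=2 NnmmAALl=4 NnmmAAll=2 NnmmAaLL=4 NnmmAaLl=8 NnmmAall=4 NnmmaaLL=2 NnmmaaLl=4 Nnmmaall=2 nnMMAALL=1 nnMMAALl=2 nnMMAAll=1 nnMMAaLL=2 nnMMAaLl=4 nnMMAall=2 nnMMaaLL=1 nnMMaaLl=2 nnMMaall=1 nnMmAALL=2 nnMmAALl=4 nnMmAAll=2 nnMmAaLL=4 nnMmAaLl=8 nnMmAall=4 nnMmaaLL=2 nnMmaaLl=4 nnMmaall=2 nnmmAALL=1 nnmmAALl=2 nnmmAAll=1 nnmmAaLL=2 nnmmAaLl=4 nnmmAall=2 nnmmaaLL=1 nnmmaaLl=2 nnmmaall=1
nnmmaaLl hits 2/256; gcd=2; 2÷2/256÷2 = 1/128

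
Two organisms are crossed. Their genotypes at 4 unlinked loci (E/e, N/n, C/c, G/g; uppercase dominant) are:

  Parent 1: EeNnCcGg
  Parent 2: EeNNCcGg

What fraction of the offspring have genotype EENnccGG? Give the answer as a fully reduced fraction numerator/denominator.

P(EENnccGG) = 1/128

EeNnCcGg gametes: ENCG×1, ENCg×1, ENcG×1, ENcg×1, EnCG×1, EnCg×1, EncG×1, Encg×1, eNCG×1, eNCg×1, eNcG×1, eNcg×1, enCG×1, enCg×1, encG×1, encg×1
EeNNCcGg gametes: ENCG×2, ENCg×2, ENcG×2, ENcg×2, eNCG×2, eNCg×2, eNcG×2, eNcg×2
EeNnCcGg×EeNNCcGg grid (16·16=256): EENNCCGG=2 EENNCCGg=4 EENNCCgg=2 EENNCcGG=4 EENNCcGg=8 EENNCcgg=4 EENNccGG=2 EENNccGg=4 EENNccgg=2 EENnCCGG=2 EENnCCGg=4 EENnCCgg=2 EENnCcGG=4 EENnCcGg=8 EENnCcgg=4 EENnccGG=2 EENnccGg=4 EENnccgg=2 EeNNCCGG=4 EeNNCCGg=8 EeNNCCgg=4 EeNNCcGG=8 EeNNCcGg=16 EeNNCcgg=8 EeNNccGG=4 EeNNccGg=8 EeNNccgg=4 EeNnCCGG=4 EeNnCCGg=8 EeNnCCgg=4 EeNnCcGG=8 EeNnCcGg=16 EeNnCcgg=8 EeNnccGG=4 EeNnccGg=8 EeNnccgg=4 eeNNCCGG=2 eeNNCCGg=4 eeNNCCgg=2 eeNNCcGG=4 eeNNCcGg=8 eeNNCcgg=4 eeNNccGG=2 eeNNccGg=4 eeNNccgg=2 eeNnCCGG=2 eeNnCCGg=4 eeNnCCgg=2 eeNnCcGG=4 eeNnCcGg=8 eeNnCcgg=4 eeNnccGG=2 eeNnccGg=4 eeNnccgg=2
EENnccGG hits 2/256; gcd=2; 2÷2/256÷2 = 1/128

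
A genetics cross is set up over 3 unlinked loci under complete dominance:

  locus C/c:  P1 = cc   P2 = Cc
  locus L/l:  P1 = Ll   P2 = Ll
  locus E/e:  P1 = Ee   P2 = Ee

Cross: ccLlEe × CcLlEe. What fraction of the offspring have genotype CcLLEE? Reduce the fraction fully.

P(CcLLEE) = 1/32

ccLlEe gametes: cLE×2, cLe×2, clE×2, cle×2
CcLlEe gametes: CLE×1, CLe×1, ClE×1, Cle×1, cLE×1, cLe×1, clE×1, cle×1
ccLlEe×CcLlEe grid (8·8=64): CcLLEE=2 CcLLEe=4 CcLLee=2 CcLlEE=4 CcLlEe=8 CcLlee=4 CcllEE=2 CcllEe=4 Ccllee=2 ccLLEE=2 ccLLEe=4 ccLLee=2 ccLlEE=4 ccLlEe=8 ccLlee=4 ccllEE=2 ccllEe=4 ccllee=2
CcLLEE hits 2/64; gcd=2; 2÷2/64÷2 = 1/32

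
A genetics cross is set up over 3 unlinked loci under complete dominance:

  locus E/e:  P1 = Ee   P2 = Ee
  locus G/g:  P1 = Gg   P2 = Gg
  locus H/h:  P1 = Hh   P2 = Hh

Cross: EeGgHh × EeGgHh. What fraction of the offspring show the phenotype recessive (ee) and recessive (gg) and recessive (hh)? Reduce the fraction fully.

EeGgHh gametes: EGH×1, EGh×1, EgH×1, Egh×1, eGH×1, eGh×1, egH×1, egh×1
EeGgHh gametes: EGH×1, EGh×1, EgH×1, Egh×1, eGH×1, eGh×1, egH×1, egh×1
EeGgHh×EeGgHh grid (8·8=64): EEGGHH=1 EEGGHh=2 EEGGhh=1 EEGgHH=2 EEGgHh=4 EEGghh=2 EEggHH=1 EEggHh=2 EEgghh=1 EeGGHH=2 EeGGHh=4 EeGGhh=2 EeGgHH=4 EeGgHh=8 EeGghh=4 EeggHH=2 EeggHh=4 Eegghh=2 eeGGHH=1 eeGGHh=2 eeGGhh=1 eeGgHH=2 eeGgHh=4 eeGghh=2 eeggHH=1 eeggHh=2 eegghh=1
ee gg hh hits 1/64; gcd=1; 1÷1/64÷1 = 1/64

P(ee gg hh) = 1/64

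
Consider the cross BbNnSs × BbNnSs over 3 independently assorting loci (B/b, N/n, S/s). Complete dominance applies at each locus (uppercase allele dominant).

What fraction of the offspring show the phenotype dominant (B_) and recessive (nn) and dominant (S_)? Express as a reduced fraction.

P(B_ nn S_) = 9/64

BbNnSs gametes: BNS×1, BNs×1, BnS×1, Bns×1, bNS×1, bNs×1, bnS×1, bns×1
BbNnSs gametes: BNS×1, BNs×1, BnS×1, Bns×1, bNS×1, bNs×1, bnS×1, bns×1
BbNnSs×BbNnSs grid (8·8=64): BBNNSS=1 BBNNSs=2 BBNNss=1 BBNnSS=2 BBNnSs=4 BBNnss=2 BBnnSS=1 BBnnSs=2 BBnnss=1 BbNNSS=2 BbNNSs=4 BbNNss=2 BbNnSS=4 BbNnSs=8 BbNnss=4 BbnnSS=2 BbnnSs=4 Bbnnss=2 bbNNSS=1 bbNNSs=2 bbNNss=1 bbNnSS=2 bbNnSs=4 bbNnss=2 bbnnSS=1 bbnnSs=2 bbnnss=1
B_ nn S_ hits 9/64; gcd=1; 9÷1/64÷1 = 9/64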